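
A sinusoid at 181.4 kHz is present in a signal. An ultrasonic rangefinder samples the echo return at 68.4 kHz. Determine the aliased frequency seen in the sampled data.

23.8 kHz

181.4 kHz mod fs = 44.6 kHz.
44.6 kHz > fs/2 = 34.2 kHz, folds to fs − 44.6 kHz = 23.8 kHz.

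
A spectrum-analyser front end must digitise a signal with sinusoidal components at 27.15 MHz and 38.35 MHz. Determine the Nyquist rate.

Highest-frequency component: 38.35 MHz.
Nyquist rate = 2 × 38.35 MHz = 76.7 MHz.

76.7 MHz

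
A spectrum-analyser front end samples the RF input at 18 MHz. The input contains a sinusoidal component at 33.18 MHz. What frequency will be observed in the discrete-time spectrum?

2.82 MHz

33.18 MHz mod fs = 15.18 MHz.
15.18 MHz > fs/2 = 9 MHz, folds to fs − 15.18 MHz = 2.82 MHz.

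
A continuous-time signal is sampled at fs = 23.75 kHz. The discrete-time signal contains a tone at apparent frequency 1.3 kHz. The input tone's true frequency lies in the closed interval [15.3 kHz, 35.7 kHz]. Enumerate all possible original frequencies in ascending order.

Frequencies that alias to 1.3 kHz are k·fs ± 1.3 kHz for integer k ≥ 0.
k=0: 1.3 kHz.
k=1: 22.45 kHz, 25.05 kHz.
k=2: 46.2 kHz, 48.8 kHz.
Within [15.3 kHz, 35.7 kHz]: 22.45 kHz, 25.05 kHz.

22.45 kHz, 25.05 kHz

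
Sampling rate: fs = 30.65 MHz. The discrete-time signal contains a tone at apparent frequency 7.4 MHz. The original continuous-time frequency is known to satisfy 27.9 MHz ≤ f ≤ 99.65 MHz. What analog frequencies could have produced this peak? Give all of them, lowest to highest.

Frequencies that alias to 7.4 MHz are k·fs ± 7.4 MHz for integer k ≥ 0.
k=0: 7.4 MHz.
k=1: 23.25 MHz, 38.05 MHz.
k=2: 53.9 MHz, 68.7 MHz.
k=3: 84.55 MHz, 99.35 MHz.
k=4: 115.2 MHz, 130 MHz.
Within [27.9 MHz, 99.65 MHz]: 38.05 MHz, 53.9 MHz, 68.7 MHz, 84.55 MHz, 99.35 MHz.

38.05 MHz, 53.9 MHz, 68.7 MHz, 84.55 MHz, 99.35 MHz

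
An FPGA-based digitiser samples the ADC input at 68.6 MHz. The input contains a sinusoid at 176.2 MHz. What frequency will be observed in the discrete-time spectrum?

176.2 MHz mod fs = 39 MHz.
39 MHz > fs/2 = 34.3 MHz, folds to fs − 39 MHz = 29.6 MHz.

29.6 MHz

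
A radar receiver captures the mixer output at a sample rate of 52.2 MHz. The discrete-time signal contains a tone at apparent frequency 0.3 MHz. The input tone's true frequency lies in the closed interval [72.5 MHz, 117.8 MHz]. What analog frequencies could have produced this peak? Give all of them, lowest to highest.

104.1 MHz, 104.7 MHz

Frequencies that alias to 0.3 MHz are k·fs ± 0.3 MHz for integer k ≥ 0.
k=0: 0.3 MHz.
k=1: 51.9 MHz, 52.5 MHz.
k=2: 104.1 MHz, 104.7 MHz.
k=3: 156.3 MHz, 156.9 MHz.
Within [72.5 MHz, 117.8 MHz]: 104.1 MHz, 104.7 MHz.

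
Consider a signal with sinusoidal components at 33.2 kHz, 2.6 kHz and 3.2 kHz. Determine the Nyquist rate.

Highest-frequency component: 33.2 kHz.
Nyquist rate = 2 × 33.2 kHz = 66.4 kHz.

66.4 kHz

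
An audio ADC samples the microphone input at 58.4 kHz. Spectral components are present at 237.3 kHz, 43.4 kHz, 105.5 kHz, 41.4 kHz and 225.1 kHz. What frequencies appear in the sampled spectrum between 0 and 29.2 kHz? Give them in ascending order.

fs/2 = 29.2 kHz.
237.3 kHz mod fs = 3.7 kHz.
3.7 kHz ≤ fs/2 = 29.2 kHz, appears at 3.7 kHz.
43.4 kHz > fs/2 = 29.2 kHz, folds to fs − 43.4 kHz = 15 kHz.
105.5 kHz mod fs = 47.1 kHz.
47.1 kHz > fs/2 = 29.2 kHz, folds to fs − 47.1 kHz = 11.3 kHz.
41.4 kHz > fs/2 = 29.2 kHz, folds to fs − 41.4 kHz = 17 kHz.
225.1 kHz mod fs = 49.9 kHz.
49.9 kHz > fs/2 = 29.2 kHz, folds to fs − 49.9 kHz = 8.5 kHz.
Distinct values: {3.7 kHz, 8.5 kHz, 11.3 kHz, 15 kHz, 17 kHz}.

3.7 kHz, 8.5 kHz, 11.3 kHz, 15 kHz, 17 kHz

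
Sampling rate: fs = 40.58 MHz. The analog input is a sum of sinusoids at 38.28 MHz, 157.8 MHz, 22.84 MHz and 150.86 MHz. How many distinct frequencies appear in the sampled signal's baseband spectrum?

fs/2 = 20.29 MHz.
38.28 MHz > fs/2 = 20.29 MHz, folds to fs − 38.28 MHz = 2.3 MHz.
157.8 MHz mod fs = 36.06 MHz.
36.06 MHz > fs/2 = 20.29 MHz, folds to fs − 36.06 MHz = 4.52 MHz.
22.84 MHz > fs/2 = 20.29 MHz, folds to fs − 22.84 MHz = 17.74 MHz.
150.86 MHz mod fs = 29.12 MHz.
29.12 MHz > fs/2 = 20.29 MHz, folds to fs − 29.12 MHz = 11.46 MHz.
Distinct values: {2.3 MHz, 4.52 MHz, 11.46 MHz, 17.74 MHz} → 4.

4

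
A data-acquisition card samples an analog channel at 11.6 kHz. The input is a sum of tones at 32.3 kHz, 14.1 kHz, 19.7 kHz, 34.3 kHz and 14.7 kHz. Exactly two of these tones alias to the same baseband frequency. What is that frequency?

fs/2 = 5.8 kHz.
32.3 kHz mod fs = 9.1 kHz.
9.1 kHz > fs/2 = 5.8 kHz, folds to fs − 9.1 kHz = 2.5 kHz.
14.1 kHz mod fs = 2.5 kHz.
2.5 kHz ≤ fs/2 = 5.8 kHz, appears at 2.5 kHz.
19.7 kHz mod fs = 8.1 kHz.
8.1 kHz > fs/2 = 5.8 kHz, folds to fs − 8.1 kHz = 3.5 kHz.
34.3 kHz mod fs = 11.1 kHz.
11.1 kHz > fs/2 = 5.8 kHz, folds to fs − 11.1 kHz = 0.5 kHz.
14.7 kHz mod fs = 3.1 kHz.
3.1 kHz ≤ fs/2 = 5.8 kHz, appears at 3.1 kHz.
14.1 kHz and 32.3 kHz both map to 2.5 kHz.

2.5 kHz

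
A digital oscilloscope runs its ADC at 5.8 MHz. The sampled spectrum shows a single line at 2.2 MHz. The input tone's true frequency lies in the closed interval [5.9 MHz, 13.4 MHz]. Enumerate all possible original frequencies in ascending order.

Frequencies that alias to 2.2 MHz are k·fs ± 2.2 MHz for integer k ≥ 0.
k=0: 2.2 MHz.
k=1: 3.6 MHz, 8 MHz.
k=2: 9.4 MHz, 13.8 MHz.
k=3: 15.2 MHz, 19.6 MHz.
Within [5.9 MHz, 13.4 MHz]: 8 MHz, 9.4 MHz.

8 MHz, 9.4 MHz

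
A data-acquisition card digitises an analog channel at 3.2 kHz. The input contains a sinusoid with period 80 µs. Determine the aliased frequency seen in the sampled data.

T = 80 µs → f = 1/T = 12.5 kHz.
12.5 kHz mod fs = 2.9 kHz.
2.9 kHz > fs/2 = 1.6 kHz, folds to fs − 2.9 kHz = 0.3 kHz.

0.3 kHz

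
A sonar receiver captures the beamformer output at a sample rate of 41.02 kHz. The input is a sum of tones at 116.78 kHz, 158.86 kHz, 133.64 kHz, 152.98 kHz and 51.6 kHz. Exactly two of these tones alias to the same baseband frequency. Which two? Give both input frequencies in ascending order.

fs/2 = 20.51 kHz.
116.78 kHz mod fs = 34.74 kHz.
34.74 kHz > fs/2 = 20.51 kHz, folds to fs − 34.74 kHz = 6.28 kHz.
158.86 kHz mod fs = 35.8 kHz.
35.8 kHz > fs/2 = 20.51 kHz, folds to fs − 35.8 kHz = 5.22 kHz.
133.64 kHz mod fs = 10.58 kHz.
10.58 kHz ≤ fs/2 = 20.51 kHz, appears at 10.58 kHz.
152.98 kHz mod fs = 29.92 kHz.
29.92 kHz > fs/2 = 20.51 kHz, folds to fs − 29.92 kHz = 11.1 kHz.
51.6 kHz mod fs = 10.58 kHz.
10.58 kHz ≤ fs/2 = 20.51 kHz, appears at 10.58 kHz.
51.6 kHz and 133.64 kHz both map to 10.58 kHz.

51.6 kHz, 133.64 kHz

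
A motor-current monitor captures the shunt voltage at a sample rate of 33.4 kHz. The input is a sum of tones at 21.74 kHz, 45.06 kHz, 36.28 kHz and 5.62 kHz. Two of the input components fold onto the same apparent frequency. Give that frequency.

fs/2 = 16.7 kHz.
21.74 kHz > fs/2 = 16.7 kHz, folds to fs − 21.74 kHz = 11.66 kHz.
45.06 kHz mod fs = 11.66 kHz.
11.66 kHz ≤ fs/2 = 16.7 kHz, appears at 11.66 kHz.
36.28 kHz mod fs = 2.88 kHz.
2.88 kHz ≤ fs/2 = 16.7 kHz, appears at 2.88 kHz.
5.62 kHz ≤ fs/2 = 16.7 kHz, passes unchanged.
21.74 kHz and 45.06 kHz both map to 11.66 kHz.

11.66 kHz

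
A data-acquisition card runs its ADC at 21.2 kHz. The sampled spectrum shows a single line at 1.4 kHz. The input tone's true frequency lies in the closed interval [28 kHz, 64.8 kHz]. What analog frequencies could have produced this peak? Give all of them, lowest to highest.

Frequencies that alias to 1.4 kHz are k·fs ± 1.4 kHz for integer k ≥ 0.
k=0: 1.4 kHz.
k=1: 19.8 kHz, 22.6 kHz.
k=2: 41 kHz, 43.8 kHz.
k=3: 62.2 kHz, 65 kHz.
k=4: 83.4 kHz, 86.2 kHz.
Within [28 kHz, 64.8 kHz]: 41 kHz, 43.8 kHz, 62.2 kHz.

41 kHz, 43.8 kHz, 62.2 kHz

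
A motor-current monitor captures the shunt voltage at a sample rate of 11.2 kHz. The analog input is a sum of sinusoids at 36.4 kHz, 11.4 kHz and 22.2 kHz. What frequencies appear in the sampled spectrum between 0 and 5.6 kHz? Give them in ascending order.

0.2 kHz, 2.8 kHz

fs/2 = 5.6 kHz.
36.4 kHz mod fs = 2.8 kHz.
2.8 kHz ≤ fs/2 = 5.6 kHz, appears at 2.8 kHz.
11.4 kHz mod fs = 0.2 kHz.
0.2 kHz ≤ fs/2 = 5.6 kHz, appears at 0.2 kHz.
22.2 kHz mod fs = 11 kHz.
11 kHz > fs/2 = 5.6 kHz, folds to fs − 11 kHz = 0.2 kHz.
Distinct values: {0.2 kHz, 2.8 kHz}.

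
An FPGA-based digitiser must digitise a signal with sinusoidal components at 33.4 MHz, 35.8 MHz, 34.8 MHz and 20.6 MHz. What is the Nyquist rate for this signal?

Highest-frequency component: 35.8 MHz.
Nyquist rate = 2 × 35.8 MHz = 71.6 MHz.

71.6 MHz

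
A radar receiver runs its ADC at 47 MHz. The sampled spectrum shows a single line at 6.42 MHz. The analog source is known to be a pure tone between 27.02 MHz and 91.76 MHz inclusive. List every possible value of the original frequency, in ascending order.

Frequencies that alias to 6.42 MHz are k·fs ± 6.42 MHz for integer k ≥ 0.
k=0: 6.42 MHz.
k=1: 40.58 MHz, 53.42 MHz.
k=2: 87.58 MHz, 100.42 MHz.
k=3: 134.58 MHz, 147.42 MHz.
Within [27.02 MHz, 91.76 MHz]: 40.58 MHz, 53.42 MHz, 87.58 MHz.

40.58 MHz, 53.42 MHz, 87.58 MHz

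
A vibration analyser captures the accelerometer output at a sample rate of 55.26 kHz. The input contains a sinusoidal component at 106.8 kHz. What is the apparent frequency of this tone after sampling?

106.8 kHz mod fs = 51.54 kHz.
51.54 kHz > fs/2 = 27.63 kHz, folds to fs − 51.54 kHz = 3.72 kHz.

3.72 kHz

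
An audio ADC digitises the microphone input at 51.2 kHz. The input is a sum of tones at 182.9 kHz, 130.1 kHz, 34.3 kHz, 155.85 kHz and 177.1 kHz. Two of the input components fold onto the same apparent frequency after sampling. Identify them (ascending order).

130.1 kHz, 177.1 kHz

fs/2 = 25.6 kHz.
182.9 kHz mod fs = 29.3 kHz.
29.3 kHz > fs/2 = 25.6 kHz, folds to fs − 29.3 kHz = 21.9 kHz.
130.1 kHz mod fs = 27.7 kHz.
27.7 kHz > fs/2 = 25.6 kHz, folds to fs − 27.7 kHz = 23.5 kHz.
34.3 kHz > fs/2 = 25.6 kHz, folds to fs − 34.3 kHz = 16.9 kHz.
155.85 kHz mod fs = 2.25 kHz.
2.25 kHz ≤ fs/2 = 25.6 kHz, appears at 2.25 kHz.
177.1 kHz mod fs = 23.5 kHz.
23.5 kHz ≤ fs/2 = 25.6 kHz, appears at 23.5 kHz.
130.1 kHz and 177.1 kHz both map to 23.5 kHz.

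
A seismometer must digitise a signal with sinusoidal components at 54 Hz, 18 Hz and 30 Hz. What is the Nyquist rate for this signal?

Highest-frequency component: 54 Hz.
Nyquist rate = 2 × 54 Hz = 108 Hz.

108 Hz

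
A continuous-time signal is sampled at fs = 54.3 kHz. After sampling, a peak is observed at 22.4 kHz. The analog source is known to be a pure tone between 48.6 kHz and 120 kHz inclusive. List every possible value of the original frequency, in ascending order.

Frequencies that alias to 22.4 kHz are k·fs ± 22.4 kHz for integer k ≥ 0.
k=0: 22.4 kHz.
k=1: 31.9 kHz, 76.7 kHz.
k=2: 86.2 kHz, 131 kHz.
k=3: 140.5 kHz, 185.3 kHz.
Within [48.6 kHz, 120 kHz]: 76.7 kHz, 86.2 kHz.

76.7 kHz, 86.2 kHz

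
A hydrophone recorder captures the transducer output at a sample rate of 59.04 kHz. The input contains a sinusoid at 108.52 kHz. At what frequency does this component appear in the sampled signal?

9.56 kHz

108.52 kHz mod fs = 49.48 kHz.
49.48 kHz > fs/2 = 29.52 kHz, folds to fs − 49.48 kHz = 9.56 kHz.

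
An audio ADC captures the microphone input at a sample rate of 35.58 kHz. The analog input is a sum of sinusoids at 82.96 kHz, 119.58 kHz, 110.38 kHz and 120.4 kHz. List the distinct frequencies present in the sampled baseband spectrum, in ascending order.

fs/2 = 17.79 kHz.
82.96 kHz mod fs = 11.8 kHz.
11.8 kHz ≤ fs/2 = 17.79 kHz, appears at 11.8 kHz.
119.58 kHz mod fs = 12.84 kHz.
12.84 kHz ≤ fs/2 = 17.79 kHz, appears at 12.84 kHz.
110.38 kHz mod fs = 3.64 kHz.
3.64 kHz ≤ fs/2 = 17.79 kHz, appears at 3.64 kHz.
120.4 kHz mod fs = 13.66 kHz.
13.66 kHz ≤ fs/2 = 17.79 kHz, appears at 13.66 kHz.
Distinct values: {3.64 kHz, 11.8 kHz, 12.84 kHz, 13.66 kHz}.

3.64 kHz, 11.8 kHz, 12.84 kHz, 13.66 kHz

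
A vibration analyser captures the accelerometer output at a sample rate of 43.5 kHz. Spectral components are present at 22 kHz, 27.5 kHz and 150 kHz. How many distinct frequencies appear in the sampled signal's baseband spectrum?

fs/2 = 21.75 kHz.
22 kHz > fs/2 = 21.75 kHz, folds to fs − 22 kHz = 21.5 kHz.
27.5 kHz > fs/2 = 21.75 kHz, folds to fs − 27.5 kHz = 16 kHz.
150 kHz mod fs = 19.5 kHz.
19.5 kHz ≤ fs/2 = 21.75 kHz, appears at 19.5 kHz.
Distinct values: {16 kHz, 19.5 kHz, 21.5 kHz} → 3.

3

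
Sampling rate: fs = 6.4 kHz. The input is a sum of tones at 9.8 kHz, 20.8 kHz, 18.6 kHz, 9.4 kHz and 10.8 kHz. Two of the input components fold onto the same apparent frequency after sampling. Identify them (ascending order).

fs/2 = 3.2 kHz.
9.8 kHz mod fs = 3.4 kHz.
3.4 kHz > fs/2 = 3.2 kHz, folds to fs − 3.4 kHz = 3 kHz.
20.8 kHz mod fs = 1.6 kHz.
1.6 kHz ≤ fs/2 = 3.2 kHz, appears at 1.6 kHz.
18.6 kHz mod fs = 5.8 kHz.
5.8 kHz > fs/2 = 3.2 kHz, folds to fs − 5.8 kHz = 0.6 kHz.
9.4 kHz mod fs = 3 kHz.
3 kHz ≤ fs/2 = 3.2 kHz, appears at 3 kHz.
10.8 kHz mod fs = 4.4 kHz.
4.4 kHz > fs/2 = 3.2 kHz, folds to fs − 4.4 kHz = 2 kHz.
9.4 kHz and 9.8 kHz both map to 3 kHz.

9.4 kHz, 9.8 kHz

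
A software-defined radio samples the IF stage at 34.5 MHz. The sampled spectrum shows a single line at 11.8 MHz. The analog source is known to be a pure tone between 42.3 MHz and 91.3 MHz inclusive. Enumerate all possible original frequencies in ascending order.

46.3 MHz, 57.2 MHz, 80.8 MHz

Frequencies that alias to 11.8 MHz are k·fs ± 11.8 MHz for integer k ≥ 0.
k=0: 11.8 MHz.
k=1: 22.7 MHz, 46.3 MHz.
k=2: 57.2 MHz, 80.8 MHz.
k=3: 91.7 MHz, 115.3 MHz.
Within [42.3 MHz, 91.3 MHz]: 46.3 MHz, 57.2 MHz, 80.8 MHz.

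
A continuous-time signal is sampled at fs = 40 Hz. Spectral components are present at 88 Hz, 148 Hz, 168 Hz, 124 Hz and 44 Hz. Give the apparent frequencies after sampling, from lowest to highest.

4 Hz, 8 Hz, 12 Hz

fs/2 = 20 Hz.
88 Hz mod fs = 8 Hz.
8 Hz ≤ fs/2 = 20 Hz, appears at 8 Hz.
148 Hz mod fs = 28 Hz.
28 Hz > fs/2 = 20 Hz, folds to fs − 28 Hz = 12 Hz.
168 Hz mod fs = 8 Hz.
8 Hz ≤ fs/2 = 20 Hz, appears at 8 Hz.
124 Hz mod fs = 4 Hz.
4 Hz ≤ fs/2 = 20 Hz, appears at 4 Hz.
44 Hz mod fs = 4 Hz.
4 Hz ≤ fs/2 = 20 Hz, appears at 4 Hz.
Distinct values: {4 Hz, 8 Hz, 12 Hz}.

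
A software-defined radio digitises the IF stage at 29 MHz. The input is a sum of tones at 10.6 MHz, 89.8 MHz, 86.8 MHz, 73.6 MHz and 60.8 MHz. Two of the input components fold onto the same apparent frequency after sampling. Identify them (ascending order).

fs/2 = 14.5 MHz.
10.6 MHz ≤ fs/2 = 14.5 MHz, passes unchanged.
89.8 MHz mod fs = 2.8 MHz.
2.8 MHz ≤ fs/2 = 14.5 MHz, appears at 2.8 MHz.
86.8 MHz mod fs = 28.8 MHz.
28.8 MHz > fs/2 = 14.5 MHz, folds to fs − 28.8 MHz = 0.2 MHz.
73.6 MHz mod fs = 15.6 MHz.
15.6 MHz > fs/2 = 14.5 MHz, folds to fs − 15.6 MHz = 13.4 MHz.
60.8 MHz mod fs = 2.8 MHz.
2.8 MHz ≤ fs/2 = 14.5 MHz, appears at 2.8 MHz.
60.8 MHz and 89.8 MHz both map to 2.8 MHz.

60.8 MHz, 89.8 MHz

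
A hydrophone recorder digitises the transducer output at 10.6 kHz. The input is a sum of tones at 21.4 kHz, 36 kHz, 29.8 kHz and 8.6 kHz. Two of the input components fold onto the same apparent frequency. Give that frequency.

fs/2 = 5.3 kHz.
21.4 kHz mod fs = 0.2 kHz.
0.2 kHz ≤ fs/2 = 5.3 kHz, appears at 0.2 kHz.
36 kHz mod fs = 4.2 kHz.
4.2 kHz ≤ fs/2 = 5.3 kHz, appears at 4.2 kHz.
29.8 kHz mod fs = 8.6 kHz.
8.6 kHz > fs/2 = 5.3 kHz, folds to fs − 8.6 kHz = 2 kHz.
8.6 kHz > fs/2 = 5.3 kHz, folds to fs − 8.6 kHz = 2 kHz.
8.6 kHz and 29.8 kHz both map to 2 kHz.

2 kHz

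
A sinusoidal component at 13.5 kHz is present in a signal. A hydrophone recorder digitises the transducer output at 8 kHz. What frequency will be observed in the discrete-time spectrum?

2.5 kHz

13.5 kHz mod fs = 5.5 kHz.
5.5 kHz > fs/2 = 4 kHz, folds to fs − 5.5 kHz = 2.5 kHz.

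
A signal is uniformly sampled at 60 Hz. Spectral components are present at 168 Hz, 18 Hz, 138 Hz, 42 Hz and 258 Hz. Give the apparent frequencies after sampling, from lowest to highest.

fs/2 = 30 Hz.
168 Hz mod fs = 48 Hz.
48 Hz > fs/2 = 30 Hz, folds to fs − 48 Hz = 12 Hz.
18 Hz ≤ fs/2 = 30 Hz, passes unchanged.
138 Hz mod fs = 18 Hz.
18 Hz ≤ fs/2 = 30 Hz, appears at 18 Hz.
42 Hz > fs/2 = 30 Hz, folds to fs − 42 Hz = 18 Hz.
258 Hz mod fs = 18 Hz.
18 Hz ≤ fs/2 = 30 Hz, appears at 18 Hz.
Distinct values: {12 Hz, 18 Hz}.

12 Hz, 18 Hz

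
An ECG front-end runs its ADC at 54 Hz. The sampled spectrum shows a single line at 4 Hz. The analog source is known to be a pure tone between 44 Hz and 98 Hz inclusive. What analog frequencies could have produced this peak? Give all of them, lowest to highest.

Frequencies that alias to 4 Hz are k·fs ± 4 Hz for integer k ≥ 0.
k=0: 4 Hz.
k=1: 50 Hz, 58 Hz.
k=2: 104 Hz, 112 Hz.
Within [44 Hz, 98 Hz]: 50 Hz, 58 Hz.

50 Hz, 58 Hz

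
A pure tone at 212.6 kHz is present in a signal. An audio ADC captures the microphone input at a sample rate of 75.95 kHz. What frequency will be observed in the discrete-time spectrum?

15.25 kHz

212.6 kHz mod fs = 60.7 kHz.
60.7 kHz > fs/2 = 37.975 kHz, folds to fs − 60.7 kHz = 15.25 kHz.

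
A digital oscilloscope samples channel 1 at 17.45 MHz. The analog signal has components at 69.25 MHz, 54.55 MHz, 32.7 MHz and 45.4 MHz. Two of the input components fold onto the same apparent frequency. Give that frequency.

2.2 MHz

fs/2 = 8.725 MHz.
69.25 MHz mod fs = 16.9 MHz.
16.9 MHz > fs/2 = 8.725 MHz, folds to fs − 16.9 MHz = 0.55 MHz.
54.55 MHz mod fs = 2.2 MHz.
2.2 MHz ≤ fs/2 = 8.725 MHz, appears at 2.2 MHz.
32.7 MHz mod fs = 15.25 MHz.
15.25 MHz > fs/2 = 8.725 MHz, folds to fs − 15.25 MHz = 2.2 MHz.
45.4 MHz mod fs = 10.5 MHz.
10.5 MHz > fs/2 = 8.725 MHz, folds to fs − 10.5 MHz = 6.95 MHz.
32.7 MHz and 54.55 MHz both map to 2.2 MHz.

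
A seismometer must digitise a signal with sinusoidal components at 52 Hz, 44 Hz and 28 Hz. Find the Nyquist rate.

Highest-frequency component: 52 Hz.
Nyquist rate = 2 × 52 Hz = 104 Hz.

104 Hz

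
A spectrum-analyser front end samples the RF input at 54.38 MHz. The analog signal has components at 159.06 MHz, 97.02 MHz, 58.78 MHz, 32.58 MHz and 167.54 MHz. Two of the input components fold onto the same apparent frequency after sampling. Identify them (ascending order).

58.78 MHz, 167.54 MHz

fs/2 = 27.19 MHz.
159.06 MHz mod fs = 50.3 MHz.
50.3 MHz > fs/2 = 27.19 MHz, folds to fs − 50.3 MHz = 4.08 MHz.
97.02 MHz mod fs = 42.64 MHz.
42.64 MHz > fs/2 = 27.19 MHz, folds to fs − 42.64 MHz = 11.74 MHz.
58.78 MHz mod fs = 4.4 MHz.
4.4 MHz ≤ fs/2 = 27.19 MHz, appears at 4.4 MHz.
32.58 MHz > fs/2 = 27.19 MHz, folds to fs − 32.58 MHz = 21.8 MHz.
167.54 MHz mod fs = 4.4 MHz.
4.4 MHz ≤ fs/2 = 27.19 MHz, appears at 4.4 MHz.
58.78 MHz and 167.54 MHz both map to 4.4 MHz.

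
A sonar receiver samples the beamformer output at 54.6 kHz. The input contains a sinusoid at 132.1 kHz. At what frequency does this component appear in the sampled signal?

132.1 kHz mod fs = 22.9 kHz.
22.9 kHz ≤ fs/2 = 27.3 kHz, appears at 22.9 kHz.

22.9 kHz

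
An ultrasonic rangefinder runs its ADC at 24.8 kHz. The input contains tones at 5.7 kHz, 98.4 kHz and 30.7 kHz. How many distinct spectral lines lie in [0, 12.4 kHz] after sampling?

fs/2 = 12.4 kHz.
5.7 kHz ≤ fs/2 = 12.4 kHz, passes unchanged.
98.4 kHz mod fs = 24 kHz.
24 kHz > fs/2 = 12.4 kHz, folds to fs − 24 kHz = 0.8 kHz.
30.7 kHz mod fs = 5.9 kHz.
5.9 kHz ≤ fs/2 = 12.4 kHz, appears at 5.9 kHz.
Distinct values: {0.8 kHz, 5.7 kHz, 5.9 kHz} → 3.

3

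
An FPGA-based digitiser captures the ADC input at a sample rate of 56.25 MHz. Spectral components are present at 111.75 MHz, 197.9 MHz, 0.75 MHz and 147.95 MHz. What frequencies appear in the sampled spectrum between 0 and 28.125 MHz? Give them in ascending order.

fs/2 = 28.125 MHz.
111.75 MHz mod fs = 55.5 MHz.
55.5 MHz > fs/2 = 28.125 MHz, folds to fs − 55.5 MHz = 0.75 MHz.
197.9 MHz mod fs = 29.15 MHz.
29.15 MHz > fs/2 = 28.125 MHz, folds to fs − 29.15 MHz = 27.1 MHz.
0.75 MHz ≤ fs/2 = 28.125 MHz, passes unchanged.
147.95 MHz mod fs = 35.45 MHz.
35.45 MHz > fs/2 = 28.125 MHz, folds to fs − 35.45 MHz = 20.8 MHz.
Distinct values: {0.75 MHz, 20.8 MHz, 27.1 MHz}.

0.75 MHz, 20.8 MHz, 27.1 MHz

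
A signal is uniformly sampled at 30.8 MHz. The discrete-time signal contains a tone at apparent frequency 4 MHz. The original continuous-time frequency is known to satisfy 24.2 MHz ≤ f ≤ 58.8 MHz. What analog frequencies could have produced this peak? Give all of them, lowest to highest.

26.8 MHz, 34.8 MHz, 57.6 MHz

Frequencies that alias to 4 MHz are k·fs ± 4 MHz for integer k ≥ 0.
k=0: 4 MHz.
k=1: 26.8 MHz, 34.8 MHz.
k=2: 57.6 MHz, 65.6 MHz.
k=3: 88.4 MHz, 96.4 MHz.
Within [24.2 MHz, 58.8 MHz]: 26.8 MHz, 34.8 MHz, 57.6 MHz.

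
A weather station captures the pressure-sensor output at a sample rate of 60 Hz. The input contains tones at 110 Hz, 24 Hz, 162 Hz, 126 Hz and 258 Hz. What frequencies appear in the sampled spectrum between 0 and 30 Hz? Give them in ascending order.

6 Hz, 10 Hz, 18 Hz, 24 Hz

fs/2 = 30 Hz.
110 Hz mod fs = 50 Hz.
50 Hz > fs/2 = 30 Hz, folds to fs − 50 Hz = 10 Hz.
24 Hz ≤ fs/2 = 30 Hz, passes unchanged.
162 Hz mod fs = 42 Hz.
42 Hz > fs/2 = 30 Hz, folds to fs − 42 Hz = 18 Hz.
126 Hz mod fs = 6 Hz.
6 Hz ≤ fs/2 = 30 Hz, appears at 6 Hz.
258 Hz mod fs = 18 Hz.
18 Hz ≤ fs/2 = 30 Hz, appears at 18 Hz.
Distinct values: {6 Hz, 10 Hz, 18 Hz, 24 Hz}.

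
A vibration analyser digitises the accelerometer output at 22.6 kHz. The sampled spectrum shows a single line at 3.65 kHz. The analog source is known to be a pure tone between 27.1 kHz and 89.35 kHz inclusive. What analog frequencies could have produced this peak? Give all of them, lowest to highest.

Frequencies that alias to 3.65 kHz are k·fs ± 3.65 kHz for integer k ≥ 0.
k=0: 3.65 kHz.
k=1: 18.95 kHz, 26.25 kHz.
k=2: 41.55 kHz, 48.85 kHz.
k=3: 64.15 kHz, 71.45 kHz.
k=4: 86.75 kHz, 94.05 kHz.
k=5: 109.35 kHz, 116.65 kHz.
Within [27.1 kHz, 89.35 kHz]: 41.55 kHz, 48.85 kHz, 64.15 kHz, 71.45 kHz, 86.75 kHz.

41.55 kHz, 48.85 kHz, 64.15 kHz, 71.45 kHz, 86.75 kHz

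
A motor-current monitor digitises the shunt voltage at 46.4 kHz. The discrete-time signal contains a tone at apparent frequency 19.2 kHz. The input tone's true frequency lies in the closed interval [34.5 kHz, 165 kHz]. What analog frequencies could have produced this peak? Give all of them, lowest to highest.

Frequencies that alias to 19.2 kHz are k·fs ± 19.2 kHz for integer k ≥ 0.
k=0: 19.2 kHz.
k=1: 27.2 kHz, 65.6 kHz.
k=2: 73.6 kHz, 112 kHz.
k=3: 120 kHz, 158.4 kHz.
k=4: 166.4 kHz, 204.8 kHz.
Within [34.5 kHz, 165 kHz]: 65.6 kHz, 73.6 kHz, 112 kHz, 120 kHz, 158.4 kHz.

65.6 kHz, 73.6 kHz, 112 kHz, 120 kHz, 158.4 kHz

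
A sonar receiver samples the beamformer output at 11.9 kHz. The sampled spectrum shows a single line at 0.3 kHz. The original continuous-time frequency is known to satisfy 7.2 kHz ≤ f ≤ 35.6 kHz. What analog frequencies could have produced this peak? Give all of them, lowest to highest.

11.6 kHz, 12.2 kHz, 23.5 kHz, 24.1 kHz, 35.4 kHz

Frequencies that alias to 0.3 kHz are k·fs ± 0.3 kHz for integer k ≥ 0.
k=0: 0.3 kHz.
k=1: 11.6 kHz, 12.2 kHz.
k=2: 23.5 kHz, 24.1 kHz.
k=3: 35.4 kHz, 36 kHz.
k=4: 47.3 kHz, 47.9 kHz.
Within [7.2 kHz, 35.6 kHz]: 11.6 kHz, 12.2 kHz, 23.5 kHz, 24.1 kHz, 35.4 kHz.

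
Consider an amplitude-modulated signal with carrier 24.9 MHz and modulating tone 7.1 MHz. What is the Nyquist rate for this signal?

64 MHz

AM sidebands sit at fc ± fm = 17.8 MHz and 32 MHz.
Highest-frequency component: 32 MHz.
Nyquist rate = 2 × 32 MHz = 64 MHz.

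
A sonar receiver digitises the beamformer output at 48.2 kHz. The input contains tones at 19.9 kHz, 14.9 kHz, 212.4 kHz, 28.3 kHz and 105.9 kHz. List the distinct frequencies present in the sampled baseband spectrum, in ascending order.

fs/2 = 24.1 kHz.
19.9 kHz ≤ fs/2 = 24.1 kHz, passes unchanged.
14.9 kHz ≤ fs/2 = 24.1 kHz, passes unchanged.
212.4 kHz mod fs = 19.6 kHz.
19.6 kHz ≤ fs/2 = 24.1 kHz, appears at 19.6 kHz.
28.3 kHz > fs/2 = 24.1 kHz, folds to fs − 28.3 kHz = 19.9 kHz.
105.9 kHz mod fs = 9.5 kHz.
9.5 kHz ≤ fs/2 = 24.1 kHz, appears at 9.5 kHz.
Distinct values: {9.5 kHz, 14.9 kHz, 19.6 kHz, 19.9 kHz}.

9.5 kHz, 14.9 kHz, 19.6 kHz, 19.9 kHz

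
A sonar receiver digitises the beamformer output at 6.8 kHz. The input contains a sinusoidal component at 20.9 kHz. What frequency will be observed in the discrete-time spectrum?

0.5 kHz

20.9 kHz mod fs = 0.5 kHz.
0.5 kHz ≤ fs/2 = 3.4 kHz, appears at 0.5 kHz.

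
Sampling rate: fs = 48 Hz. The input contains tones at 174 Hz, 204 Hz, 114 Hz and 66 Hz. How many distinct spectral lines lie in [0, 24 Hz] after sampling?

2

fs/2 = 24 Hz.
174 Hz mod fs = 30 Hz.
30 Hz > fs/2 = 24 Hz, folds to fs − 30 Hz = 18 Hz.
204 Hz mod fs = 12 Hz.
12 Hz ≤ fs/2 = 24 Hz, appears at 12 Hz.
114 Hz mod fs = 18 Hz.
18 Hz ≤ fs/2 = 24 Hz, appears at 18 Hz.
66 Hz mod fs = 18 Hz.
18 Hz ≤ fs/2 = 24 Hz, appears at 18 Hz.
Distinct values: {12 Hz, 18 Hz} → 2.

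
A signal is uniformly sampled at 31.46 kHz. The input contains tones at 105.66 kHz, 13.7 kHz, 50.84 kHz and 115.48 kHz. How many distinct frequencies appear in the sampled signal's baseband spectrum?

fs/2 = 15.73 kHz.
105.66 kHz mod fs = 11.28 kHz.
11.28 kHz ≤ fs/2 = 15.73 kHz, appears at 11.28 kHz.
13.7 kHz ≤ fs/2 = 15.73 kHz, passes unchanged.
50.84 kHz mod fs = 19.38 kHz.
19.38 kHz > fs/2 = 15.73 kHz, folds to fs − 19.38 kHz = 12.08 kHz.
115.48 kHz mod fs = 21.1 kHz.
21.1 kHz > fs/2 = 15.73 kHz, folds to fs − 21.1 kHz = 10.36 kHz.
Distinct values: {10.36 kHz, 11.28 kHz, 12.08 kHz, 13.7 kHz} → 4.

4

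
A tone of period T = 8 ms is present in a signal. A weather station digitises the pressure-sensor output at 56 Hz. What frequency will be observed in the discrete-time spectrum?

13 Hz

T = 8 ms → f = 1/T = 125 Hz.
125 Hz mod fs = 13 Hz.
13 Hz ≤ fs/2 = 28 Hz, appears at 13 Hz.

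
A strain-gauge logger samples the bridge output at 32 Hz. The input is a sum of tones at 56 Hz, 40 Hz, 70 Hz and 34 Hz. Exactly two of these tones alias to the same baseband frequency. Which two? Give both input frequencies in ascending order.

40 Hz, 56 Hz

fs/2 = 16 Hz.
56 Hz mod fs = 24 Hz.
24 Hz > fs/2 = 16 Hz, folds to fs − 24 Hz = 8 Hz.
40 Hz mod fs = 8 Hz.
8 Hz ≤ fs/2 = 16 Hz, appears at 8 Hz.
70 Hz mod fs = 6 Hz.
6 Hz ≤ fs/2 = 16 Hz, appears at 6 Hz.
34 Hz mod fs = 2 Hz.
2 Hz ≤ fs/2 = 16 Hz, appears at 2 Hz.
40 Hz and 56 Hz both map to 8 Hz.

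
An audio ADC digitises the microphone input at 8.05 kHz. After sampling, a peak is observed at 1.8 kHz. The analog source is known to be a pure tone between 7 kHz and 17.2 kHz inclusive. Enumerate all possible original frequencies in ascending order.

9.85 kHz, 14.3 kHz

Frequencies that alias to 1.8 kHz are k·fs ± 1.8 kHz for integer k ≥ 0.
k=0: 1.8 kHz.
k=1: 6.25 kHz, 9.85 kHz.
k=2: 14.3 kHz, 17.9 kHz.
k=3: 22.35 kHz, 25.95 kHz.
Within [7 kHz, 17.2 kHz]: 9.85 kHz, 14.3 kHz.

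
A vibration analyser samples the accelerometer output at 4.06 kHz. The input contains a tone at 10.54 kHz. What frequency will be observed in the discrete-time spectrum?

1.64 kHz

10.54 kHz mod fs = 2.42 kHz.
2.42 kHz > fs/2 = 2.03 kHz, folds to fs − 2.42 kHz = 1.64 kHz.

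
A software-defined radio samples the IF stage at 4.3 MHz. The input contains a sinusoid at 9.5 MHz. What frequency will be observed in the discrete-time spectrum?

0.9 MHz

9.5 MHz mod fs = 0.9 MHz.
0.9 MHz ≤ fs/2 = 2.15 MHz, appears at 0.9 MHz.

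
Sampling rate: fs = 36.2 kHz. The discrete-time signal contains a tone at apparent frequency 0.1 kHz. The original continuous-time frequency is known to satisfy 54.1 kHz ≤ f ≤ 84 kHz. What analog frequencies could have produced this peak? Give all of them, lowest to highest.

Frequencies that alias to 0.1 kHz are k·fs ± 0.1 kHz for integer k ≥ 0.
k=0: 0.1 kHz.
k=1: 36.1 kHz, 36.3 kHz.
k=2: 72.3 kHz, 72.5 kHz.
k=3: 108.5 kHz, 108.7 kHz.
Within [54.1 kHz, 84 kHz]: 72.3 kHz, 72.5 kHz.

72.3 kHz, 72.5 kHz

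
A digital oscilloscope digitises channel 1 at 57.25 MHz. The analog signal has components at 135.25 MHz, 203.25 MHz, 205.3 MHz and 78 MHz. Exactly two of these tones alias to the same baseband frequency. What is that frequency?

fs/2 = 28.625 MHz.
135.25 MHz mod fs = 20.75 MHz.
20.75 MHz ≤ fs/2 = 28.625 MHz, appears at 20.75 MHz.
203.25 MHz mod fs = 31.5 MHz.
31.5 MHz > fs/2 = 28.625 MHz, folds to fs − 31.5 MHz = 25.75 MHz.
205.3 MHz mod fs = 33.55 MHz.
33.55 MHz > fs/2 = 28.625 MHz, folds to fs − 33.55 MHz = 23.7 MHz.
78 MHz mod fs = 20.75 MHz.
20.75 MHz ≤ fs/2 = 28.625 MHz, appears at 20.75 MHz.
78 MHz and 135.25 MHz both map to 20.75 MHz.

20.75 MHz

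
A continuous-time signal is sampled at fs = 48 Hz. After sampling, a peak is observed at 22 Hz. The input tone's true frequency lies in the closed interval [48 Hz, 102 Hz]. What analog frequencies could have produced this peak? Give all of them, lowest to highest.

70 Hz, 74 Hz

Frequencies that alias to 22 Hz are k·fs ± 22 Hz for integer k ≥ 0.
k=0: 22 Hz.
k=1: 26 Hz, 70 Hz.
k=2: 74 Hz, 118 Hz.
k=3: 122 Hz, 166 Hz.
Within [48 Hz, 102 Hz]: 70 Hz, 74 Hz.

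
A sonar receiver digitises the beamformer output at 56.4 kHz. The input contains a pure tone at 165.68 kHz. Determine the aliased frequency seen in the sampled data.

165.68 kHz mod fs = 52.88 kHz.
52.88 kHz > fs/2 = 28.2 kHz, folds to fs − 52.88 kHz = 3.52 kHz.

3.52 kHz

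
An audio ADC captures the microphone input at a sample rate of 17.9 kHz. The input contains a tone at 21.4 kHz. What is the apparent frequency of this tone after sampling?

3.5 kHz

21.4 kHz mod fs = 3.5 kHz.
3.5 kHz ≤ fs/2 = 8.95 kHz, appears at 3.5 kHz.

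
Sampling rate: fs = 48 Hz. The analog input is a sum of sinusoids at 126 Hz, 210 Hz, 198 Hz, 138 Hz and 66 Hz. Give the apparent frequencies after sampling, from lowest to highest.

fs/2 = 24 Hz.
126 Hz mod fs = 30 Hz.
30 Hz > fs/2 = 24 Hz, folds to fs − 30 Hz = 18 Hz.
210 Hz mod fs = 18 Hz.
18 Hz ≤ fs/2 = 24 Hz, appears at 18 Hz.
198 Hz mod fs = 6 Hz.
6 Hz ≤ fs/2 = 24 Hz, appears at 6 Hz.
138 Hz mod fs = 42 Hz.
42 Hz > fs/2 = 24 Hz, folds to fs − 42 Hz = 6 Hz.
66 Hz mod fs = 18 Hz.
18 Hz ≤ fs/2 = 24 Hz, appears at 18 Hz.
Distinct values: {6 Hz, 18 Hz}.

6 Hz, 18 Hz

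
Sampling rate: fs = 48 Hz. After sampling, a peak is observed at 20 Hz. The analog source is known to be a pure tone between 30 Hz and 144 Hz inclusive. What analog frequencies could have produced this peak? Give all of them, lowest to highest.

Frequencies that alias to 20 Hz are k·fs ± 20 Hz for integer k ≥ 0.
k=0: 20 Hz.
k=1: 28 Hz, 68 Hz.
k=2: 76 Hz, 116 Hz.
k=3: 124 Hz, 164 Hz.
k=4: 172 Hz, 212 Hz.
Within [30 Hz, 144 Hz]: 68 Hz, 76 Hz, 116 Hz, 124 Hz.

68 Hz, 76 Hz, 116 Hz, 124 Hz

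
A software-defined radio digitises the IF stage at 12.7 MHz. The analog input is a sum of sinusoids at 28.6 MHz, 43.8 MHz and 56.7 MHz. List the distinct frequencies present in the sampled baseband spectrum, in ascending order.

3.2 MHz, 5.7 MHz, 5.9 MHz

fs/2 = 6.35 MHz.
28.6 MHz mod fs = 3.2 MHz.
3.2 MHz ≤ fs/2 = 6.35 MHz, appears at 3.2 MHz.
43.8 MHz mod fs = 5.7 MHz.
5.7 MHz ≤ fs/2 = 6.35 MHz, appears at 5.7 MHz.
56.7 MHz mod fs = 5.9 MHz.
5.9 MHz ≤ fs/2 = 6.35 MHz, appears at 5.9 MHz.
Distinct values: {3.2 MHz, 5.7 MHz, 5.9 MHz}.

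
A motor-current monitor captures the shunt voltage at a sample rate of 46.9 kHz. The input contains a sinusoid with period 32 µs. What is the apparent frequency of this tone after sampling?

T = 32 µs → f = 1/T = 31.25 kHz.
31.25 kHz > fs/2 = 23.45 kHz, folds to fs − 31.25 kHz = 15.65 kHz.

15.65 kHz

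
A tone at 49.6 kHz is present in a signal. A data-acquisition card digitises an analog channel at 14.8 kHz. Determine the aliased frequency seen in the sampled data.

49.6 kHz mod fs = 5.2 kHz.
5.2 kHz ≤ fs/2 = 7.4 kHz, appears at 5.2 kHz.

5.2 kHz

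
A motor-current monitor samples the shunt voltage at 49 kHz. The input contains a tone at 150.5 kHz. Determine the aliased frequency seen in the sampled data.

150.5 kHz mod fs = 3.5 kHz.
3.5 kHz ≤ fs/2 = 24.5 kHz, appears at 3.5 kHz.

3.5 kHz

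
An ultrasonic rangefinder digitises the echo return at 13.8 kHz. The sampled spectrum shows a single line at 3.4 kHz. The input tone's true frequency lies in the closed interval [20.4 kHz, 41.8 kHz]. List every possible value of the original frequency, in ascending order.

Frequencies that alias to 3.4 kHz are k·fs ± 3.4 kHz for integer k ≥ 0.
k=0: 3.4 kHz.
k=1: 10.4 kHz, 17.2 kHz.
k=2: 24.2 kHz, 31 kHz.
k=3: 38 kHz, 44.8 kHz.
k=4: 51.8 kHz, 58.6 kHz.
Within [20.4 kHz, 41.8 kHz]: 24.2 kHz, 31 kHz, 38 kHz.

24.2 kHz, 31 kHz, 38 kHz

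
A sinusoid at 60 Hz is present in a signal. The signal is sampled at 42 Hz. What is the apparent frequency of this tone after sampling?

60 Hz mod fs = 18 Hz.
18 Hz ≤ fs/2 = 21 Hz, appears at 18 Hz.

18 Hz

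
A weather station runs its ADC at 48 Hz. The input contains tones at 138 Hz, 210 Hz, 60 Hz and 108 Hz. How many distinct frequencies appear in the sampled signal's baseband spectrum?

fs/2 = 24 Hz.
138 Hz mod fs = 42 Hz.
42 Hz > fs/2 = 24 Hz, folds to fs − 42 Hz = 6 Hz.
210 Hz mod fs = 18 Hz.
18 Hz ≤ fs/2 = 24 Hz, appears at 18 Hz.
60 Hz mod fs = 12 Hz.
12 Hz ≤ fs/2 = 24 Hz, appears at 12 Hz.
108 Hz mod fs = 12 Hz.
12 Hz ≤ fs/2 = 24 Hz, appears at 12 Hz.
Distinct values: {6 Hz, 12 Hz, 18 Hz} → 3.

3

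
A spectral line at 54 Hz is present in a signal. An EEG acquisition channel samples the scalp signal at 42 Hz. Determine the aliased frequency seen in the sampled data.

54 Hz mod fs = 12 Hz.
12 Hz ≤ fs/2 = 21 Hz, appears at 12 Hz.

12 Hz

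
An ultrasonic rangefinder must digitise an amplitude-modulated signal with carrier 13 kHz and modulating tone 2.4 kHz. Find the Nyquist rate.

30.8 kHz

AM sidebands sit at fc ± fm = 10.6 kHz and 15.4 kHz.
Highest-frequency component: 15.4 kHz.
Nyquist rate = 2 × 15.4 kHz = 30.8 kHz.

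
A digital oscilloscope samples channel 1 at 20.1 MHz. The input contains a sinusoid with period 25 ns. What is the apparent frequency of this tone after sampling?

0.2 MHz

T = 25 ns → f = 1/T = 40 MHz.
40 MHz mod fs = 19.9 MHz.
19.9 MHz > fs/2 = 10.05 MHz, folds to fs − 19.9 MHz = 0.2 MHz.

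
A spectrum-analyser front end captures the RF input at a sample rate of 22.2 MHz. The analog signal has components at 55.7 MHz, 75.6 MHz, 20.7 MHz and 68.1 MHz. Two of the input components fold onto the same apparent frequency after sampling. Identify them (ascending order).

fs/2 = 11.1 MHz.
55.7 MHz mod fs = 11.3 MHz.
11.3 MHz > fs/2 = 11.1 MHz, folds to fs − 11.3 MHz = 10.9 MHz.
75.6 MHz mod fs = 9 MHz.
9 MHz ≤ fs/2 = 11.1 MHz, appears at 9 MHz.
20.7 MHz > fs/2 = 11.1 MHz, folds to fs − 20.7 MHz = 1.5 MHz.
68.1 MHz mod fs = 1.5 MHz.
1.5 MHz ≤ fs/2 = 11.1 MHz, appears at 1.5 MHz.
20.7 MHz and 68.1 MHz both map to 1.5 MHz.

20.7 MHz, 68.1 MHz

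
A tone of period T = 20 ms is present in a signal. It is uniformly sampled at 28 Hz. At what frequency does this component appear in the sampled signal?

6 Hz

T = 20 ms → f = 1/T = 50 Hz.
50 Hz mod fs = 22 Hz.
22 Hz > fs/2 = 14 Hz, folds to fs − 22 Hz = 6 Hz.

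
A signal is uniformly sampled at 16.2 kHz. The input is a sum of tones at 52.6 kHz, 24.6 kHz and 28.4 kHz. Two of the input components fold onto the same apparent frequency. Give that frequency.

fs/2 = 8.1 kHz.
52.6 kHz mod fs = 4 kHz.
4 kHz ≤ fs/2 = 8.1 kHz, appears at 4 kHz.
24.6 kHz mod fs = 8.4 kHz.
8.4 kHz > fs/2 = 8.1 kHz, folds to fs − 8.4 kHz = 7.8 kHz.
28.4 kHz mod fs = 12.2 kHz.
12.2 kHz > fs/2 = 8.1 kHz, folds to fs − 12.2 kHz = 4 kHz.
28.4 kHz and 52.6 kHz both map to 4 kHz.

4 kHz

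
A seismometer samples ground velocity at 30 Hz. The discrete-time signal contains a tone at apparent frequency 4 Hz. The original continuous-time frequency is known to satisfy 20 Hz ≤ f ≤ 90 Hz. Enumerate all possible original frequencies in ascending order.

26 Hz, 34 Hz, 56 Hz, 64 Hz, 86 Hz

Frequencies that alias to 4 Hz are k·fs ± 4 Hz for integer k ≥ 0.
k=0: 4 Hz.
k=1: 26 Hz, 34 Hz.
k=2: 56 Hz, 64 Hz.
k=3: 86 Hz, 94 Hz.
k=4: 116 Hz, 124 Hz.
Within [20 Hz, 90 Hz]: 26 Hz, 34 Hz, 56 Hz, 64 Hz, 86 Hz.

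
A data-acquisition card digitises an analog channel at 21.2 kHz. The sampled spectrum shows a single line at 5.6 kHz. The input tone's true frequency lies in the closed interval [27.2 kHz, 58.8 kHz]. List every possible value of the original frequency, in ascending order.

36.8 kHz, 48 kHz, 58 kHz

Frequencies that alias to 5.6 kHz are k·fs ± 5.6 kHz for integer k ≥ 0.
k=0: 5.6 kHz.
k=1: 15.6 kHz, 26.8 kHz.
k=2: 36.8 kHz, 48 kHz.
k=3: 58 kHz, 69.2 kHz.
k=4: 79.2 kHz, 90.4 kHz.
Within [27.2 kHz, 58.8 kHz]: 36.8 kHz, 48 kHz, 58 kHz.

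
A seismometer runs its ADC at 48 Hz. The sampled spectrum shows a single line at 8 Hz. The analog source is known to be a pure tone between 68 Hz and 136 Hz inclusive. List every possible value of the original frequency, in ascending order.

88 Hz, 104 Hz, 136 Hz

Frequencies that alias to 8 Hz are k·fs ± 8 Hz for integer k ≥ 0.
k=0: 8 Hz.
k=1: 40 Hz, 56 Hz.
k=2: 88 Hz, 104 Hz.
k=3: 136 Hz, 152 Hz.
k=4: 184 Hz, 200 Hz.
Within [68 Hz, 136 Hz]: 88 Hz, 104 Hz, 136 Hz.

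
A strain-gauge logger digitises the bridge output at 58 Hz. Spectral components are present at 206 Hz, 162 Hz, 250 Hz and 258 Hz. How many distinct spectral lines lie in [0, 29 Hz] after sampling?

3

fs/2 = 29 Hz.
206 Hz mod fs = 32 Hz.
32 Hz > fs/2 = 29 Hz, folds to fs − 32 Hz = 26 Hz.
162 Hz mod fs = 46 Hz.
46 Hz > fs/2 = 29 Hz, folds to fs − 46 Hz = 12 Hz.
250 Hz mod fs = 18 Hz.
18 Hz ≤ fs/2 = 29 Hz, appears at 18 Hz.
258 Hz mod fs = 26 Hz.
26 Hz ≤ fs/2 = 29 Hz, appears at 26 Hz.
Distinct values: {12 Hz, 18 Hz, 26 Hz} → 3.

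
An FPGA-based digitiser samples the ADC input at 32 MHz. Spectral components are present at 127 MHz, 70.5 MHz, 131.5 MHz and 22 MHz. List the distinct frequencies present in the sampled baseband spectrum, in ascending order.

fs/2 = 16 MHz.
127 MHz mod fs = 31 MHz.
31 MHz > fs/2 = 16 MHz, folds to fs − 31 MHz = 1 MHz.
70.5 MHz mod fs = 6.5 MHz.
6.5 MHz ≤ fs/2 = 16 MHz, appears at 6.5 MHz.
131.5 MHz mod fs = 3.5 MHz.
3.5 MHz ≤ fs/2 = 16 MHz, appears at 3.5 MHz.
22 MHz > fs/2 = 16 MHz, folds to fs − 22 MHz = 10 MHz.
Distinct values: {1 MHz, 3.5 MHz, 6.5 MHz, 10 MHz}.

1 MHz, 3.5 MHz, 6.5 MHz, 10 MHz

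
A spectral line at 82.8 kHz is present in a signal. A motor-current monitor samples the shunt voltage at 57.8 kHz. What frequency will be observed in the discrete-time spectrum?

25 kHz

82.8 kHz mod fs = 25 kHz.
25 kHz ≤ fs/2 = 28.9 kHz, appears at 25 kHz.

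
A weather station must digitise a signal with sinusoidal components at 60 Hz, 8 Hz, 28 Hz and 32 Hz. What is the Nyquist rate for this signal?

120 Hz

Highest-frequency component: 60 Hz.
Nyquist rate = 2 × 60 Hz = 120 Hz.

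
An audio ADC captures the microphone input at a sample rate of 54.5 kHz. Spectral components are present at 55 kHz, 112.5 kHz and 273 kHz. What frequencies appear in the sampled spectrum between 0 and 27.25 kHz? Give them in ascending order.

fs/2 = 27.25 kHz.
55 kHz mod fs = 0.5 kHz.
0.5 kHz ≤ fs/2 = 27.25 kHz, appears at 0.5 kHz.
112.5 kHz mod fs = 3.5 kHz.
3.5 kHz ≤ fs/2 = 27.25 kHz, appears at 3.5 kHz.
273 kHz mod fs = 0.5 kHz.
0.5 kHz ≤ fs/2 = 27.25 kHz, appears at 0.5 kHz.
Distinct values: {0.5 kHz, 3.5 kHz}.

0.5 kHz, 3.5 kHz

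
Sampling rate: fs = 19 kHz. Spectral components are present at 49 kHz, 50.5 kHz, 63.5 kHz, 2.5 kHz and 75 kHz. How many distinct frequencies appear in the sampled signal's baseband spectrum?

4

fs/2 = 9.5 kHz.
49 kHz mod fs = 11 kHz.
11 kHz > fs/2 = 9.5 kHz, folds to fs − 11 kHz = 8 kHz.
50.5 kHz mod fs = 12.5 kHz.
12.5 kHz > fs/2 = 9.5 kHz, folds to fs − 12.5 kHz = 6.5 kHz.
63.5 kHz mod fs = 6.5 kHz.
6.5 kHz ≤ fs/2 = 9.5 kHz, appears at 6.5 kHz.
2.5 kHz ≤ fs/2 = 9.5 kHz, passes unchanged.
75 kHz mod fs = 18 kHz.
18 kHz > fs/2 = 9.5 kHz, folds to fs − 18 kHz = 1 kHz.
Distinct values: {1 kHz, 2.5 kHz, 6.5 kHz, 8 kHz} → 4.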